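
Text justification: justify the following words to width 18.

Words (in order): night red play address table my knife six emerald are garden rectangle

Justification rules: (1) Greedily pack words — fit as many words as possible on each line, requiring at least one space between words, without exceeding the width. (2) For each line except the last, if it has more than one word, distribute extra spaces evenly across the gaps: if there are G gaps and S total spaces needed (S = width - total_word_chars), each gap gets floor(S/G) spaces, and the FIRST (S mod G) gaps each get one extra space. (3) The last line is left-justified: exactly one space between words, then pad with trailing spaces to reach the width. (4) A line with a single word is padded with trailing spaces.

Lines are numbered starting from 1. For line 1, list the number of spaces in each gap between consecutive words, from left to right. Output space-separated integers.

Line 1: ['night', 'red', 'play'] (min_width=14, slack=4)
Line 2: ['address', 'table', 'my'] (min_width=16, slack=2)
Line 3: ['knife', 'six', 'emerald'] (min_width=17, slack=1)
Line 4: ['are', 'garden'] (min_width=10, slack=8)
Line 5: ['rectangle'] (min_width=9, slack=9)

Answer: 3 3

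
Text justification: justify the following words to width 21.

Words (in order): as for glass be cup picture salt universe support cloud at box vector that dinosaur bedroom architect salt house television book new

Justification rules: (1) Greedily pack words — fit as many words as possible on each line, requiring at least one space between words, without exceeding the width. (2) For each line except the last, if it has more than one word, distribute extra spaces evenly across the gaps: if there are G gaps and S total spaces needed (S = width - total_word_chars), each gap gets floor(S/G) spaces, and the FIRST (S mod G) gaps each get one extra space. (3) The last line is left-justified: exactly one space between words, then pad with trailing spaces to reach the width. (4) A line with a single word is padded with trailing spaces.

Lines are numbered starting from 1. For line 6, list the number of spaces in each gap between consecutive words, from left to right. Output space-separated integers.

Line 1: ['as', 'for', 'glass', 'be', 'cup'] (min_width=19, slack=2)
Line 2: ['picture', 'salt', 'universe'] (min_width=21, slack=0)
Line 3: ['support', 'cloud', 'at', 'box'] (min_width=20, slack=1)
Line 4: ['vector', 'that', 'dinosaur'] (min_width=20, slack=1)
Line 5: ['bedroom', 'architect'] (min_width=17, slack=4)
Line 6: ['salt', 'house', 'television'] (min_width=21, slack=0)
Line 7: ['book', 'new'] (min_width=8, slack=13)

Answer: 1 1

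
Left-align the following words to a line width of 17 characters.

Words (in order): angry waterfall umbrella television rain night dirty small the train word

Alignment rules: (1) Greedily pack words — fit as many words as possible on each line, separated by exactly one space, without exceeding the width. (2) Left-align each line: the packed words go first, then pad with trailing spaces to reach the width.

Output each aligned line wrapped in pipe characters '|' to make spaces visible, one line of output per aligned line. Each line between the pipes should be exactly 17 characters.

Line 1: ['angry', 'waterfall'] (min_width=15, slack=2)
Line 2: ['umbrella'] (min_width=8, slack=9)
Line 3: ['television', 'rain'] (min_width=15, slack=2)
Line 4: ['night', 'dirty', 'small'] (min_width=17, slack=0)
Line 5: ['the', 'train', 'word'] (min_width=14, slack=3)

Answer: |angry waterfall  |
|umbrella         |
|television rain  |
|night dirty small|
|the train word   |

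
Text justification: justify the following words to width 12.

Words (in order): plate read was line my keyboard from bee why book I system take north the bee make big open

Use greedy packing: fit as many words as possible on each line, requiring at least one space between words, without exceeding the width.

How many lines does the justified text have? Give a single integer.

Answer: 9

Derivation:
Line 1: ['plate', 'read'] (min_width=10, slack=2)
Line 2: ['was', 'line', 'my'] (min_width=11, slack=1)
Line 3: ['keyboard'] (min_width=8, slack=4)
Line 4: ['from', 'bee', 'why'] (min_width=12, slack=0)
Line 5: ['book', 'I'] (min_width=6, slack=6)
Line 6: ['system', 'take'] (min_width=11, slack=1)
Line 7: ['north', 'the'] (min_width=9, slack=3)
Line 8: ['bee', 'make', 'big'] (min_width=12, slack=0)
Line 9: ['open'] (min_width=4, slack=8)
Total lines: 9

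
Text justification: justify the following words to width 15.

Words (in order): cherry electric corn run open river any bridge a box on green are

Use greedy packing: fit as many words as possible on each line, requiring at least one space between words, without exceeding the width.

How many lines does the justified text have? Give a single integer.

Answer: 5

Derivation:
Line 1: ['cherry', 'electric'] (min_width=15, slack=0)
Line 2: ['corn', 'run', 'open'] (min_width=13, slack=2)
Line 3: ['river', 'any'] (min_width=9, slack=6)
Line 4: ['bridge', 'a', 'box', 'on'] (min_width=15, slack=0)
Line 5: ['green', 'are'] (min_width=9, slack=6)
Total lines: 5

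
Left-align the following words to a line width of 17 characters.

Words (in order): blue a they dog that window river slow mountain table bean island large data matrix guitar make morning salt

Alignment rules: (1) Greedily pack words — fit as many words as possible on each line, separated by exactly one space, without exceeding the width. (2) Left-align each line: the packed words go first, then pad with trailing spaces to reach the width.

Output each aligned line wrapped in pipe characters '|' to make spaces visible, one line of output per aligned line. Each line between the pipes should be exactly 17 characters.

Line 1: ['blue', 'a', 'they', 'dog'] (min_width=15, slack=2)
Line 2: ['that', 'window', 'river'] (min_width=17, slack=0)
Line 3: ['slow', 'mountain'] (min_width=13, slack=4)
Line 4: ['table', 'bean', 'island'] (min_width=17, slack=0)
Line 5: ['large', 'data', 'matrix'] (min_width=17, slack=0)
Line 6: ['guitar', 'make'] (min_width=11, slack=6)
Line 7: ['morning', 'salt'] (min_width=12, slack=5)

Answer: |blue a they dog  |
|that window river|
|slow mountain    |
|table bean island|
|large data matrix|
|guitar make      |
|morning salt     |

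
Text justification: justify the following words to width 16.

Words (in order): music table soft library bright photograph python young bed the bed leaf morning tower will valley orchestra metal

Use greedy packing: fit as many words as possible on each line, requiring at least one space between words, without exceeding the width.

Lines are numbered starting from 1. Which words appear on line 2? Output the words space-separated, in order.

Answer: library bright

Derivation:
Line 1: ['music', 'table', 'soft'] (min_width=16, slack=0)
Line 2: ['library', 'bright'] (min_width=14, slack=2)
Line 3: ['photograph'] (min_width=10, slack=6)
Line 4: ['python', 'young', 'bed'] (min_width=16, slack=0)
Line 5: ['the', 'bed', 'leaf'] (min_width=12, slack=4)
Line 6: ['morning', 'tower'] (min_width=13, slack=3)
Line 7: ['will', 'valley'] (min_width=11, slack=5)
Line 8: ['orchestra', 'metal'] (min_width=15, slack=1)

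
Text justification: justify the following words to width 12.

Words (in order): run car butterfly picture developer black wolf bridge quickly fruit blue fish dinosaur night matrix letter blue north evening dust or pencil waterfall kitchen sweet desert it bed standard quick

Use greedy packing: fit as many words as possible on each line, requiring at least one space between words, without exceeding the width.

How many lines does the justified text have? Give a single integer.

Line 1: ['run', 'car'] (min_width=7, slack=5)
Line 2: ['butterfly'] (min_width=9, slack=3)
Line 3: ['picture'] (min_width=7, slack=5)
Line 4: ['developer'] (min_width=9, slack=3)
Line 5: ['black', 'wolf'] (min_width=10, slack=2)
Line 6: ['bridge'] (min_width=6, slack=6)
Line 7: ['quickly'] (min_width=7, slack=5)
Line 8: ['fruit', 'blue'] (min_width=10, slack=2)
Line 9: ['fish'] (min_width=4, slack=8)
Line 10: ['dinosaur'] (min_width=8, slack=4)
Line 11: ['night', 'matrix'] (min_width=12, slack=0)
Line 12: ['letter', 'blue'] (min_width=11, slack=1)
Line 13: ['north'] (min_width=5, slack=7)
Line 14: ['evening', 'dust'] (min_width=12, slack=0)
Line 15: ['or', 'pencil'] (min_width=9, slack=3)
Line 16: ['waterfall'] (min_width=9, slack=3)
Line 17: ['kitchen'] (min_width=7, slack=5)
Line 18: ['sweet', 'desert'] (min_width=12, slack=0)
Line 19: ['it', 'bed'] (min_width=6, slack=6)
Line 20: ['standard'] (min_width=8, slack=4)
Line 21: ['quick'] (min_width=5, slack=7)
Total lines: 21

Answer: 21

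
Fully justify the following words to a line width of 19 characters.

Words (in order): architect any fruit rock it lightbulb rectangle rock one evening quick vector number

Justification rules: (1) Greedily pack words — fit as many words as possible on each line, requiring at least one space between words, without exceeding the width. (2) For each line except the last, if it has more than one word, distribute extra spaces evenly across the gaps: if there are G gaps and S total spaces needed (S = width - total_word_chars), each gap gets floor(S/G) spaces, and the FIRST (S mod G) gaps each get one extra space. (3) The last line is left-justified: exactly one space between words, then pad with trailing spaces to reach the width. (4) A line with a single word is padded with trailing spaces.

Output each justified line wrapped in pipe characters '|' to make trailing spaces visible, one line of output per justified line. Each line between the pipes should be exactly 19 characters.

Answer: |architect any fruit|
|rock  it  lightbulb|
|rectangle  rock one|
|evening       quick|
|vector number      |

Derivation:
Line 1: ['architect', 'any', 'fruit'] (min_width=19, slack=0)
Line 2: ['rock', 'it', 'lightbulb'] (min_width=17, slack=2)
Line 3: ['rectangle', 'rock', 'one'] (min_width=18, slack=1)
Line 4: ['evening', 'quick'] (min_width=13, slack=6)
Line 5: ['vector', 'number'] (min_width=13, slack=6)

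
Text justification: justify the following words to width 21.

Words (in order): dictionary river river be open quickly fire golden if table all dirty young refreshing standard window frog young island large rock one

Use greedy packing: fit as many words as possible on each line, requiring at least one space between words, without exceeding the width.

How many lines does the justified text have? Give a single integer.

Line 1: ['dictionary', 'river'] (min_width=16, slack=5)
Line 2: ['river', 'be', 'open', 'quickly'] (min_width=21, slack=0)
Line 3: ['fire', 'golden', 'if', 'table'] (min_width=20, slack=1)
Line 4: ['all', 'dirty', 'young'] (min_width=15, slack=6)
Line 5: ['refreshing', 'standard'] (min_width=19, slack=2)
Line 6: ['window', 'frog', 'young'] (min_width=17, slack=4)
Line 7: ['island', 'large', 'rock', 'one'] (min_width=21, slack=0)
Total lines: 7

Answer: 7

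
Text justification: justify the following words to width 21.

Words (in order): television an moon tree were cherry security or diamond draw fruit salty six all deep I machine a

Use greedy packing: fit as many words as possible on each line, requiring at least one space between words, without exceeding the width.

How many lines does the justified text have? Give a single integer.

Line 1: ['television', 'an', 'moon'] (min_width=18, slack=3)
Line 2: ['tree', 'were', 'cherry'] (min_width=16, slack=5)
Line 3: ['security', 'or', 'diamond'] (min_width=19, slack=2)
Line 4: ['draw', 'fruit', 'salty', 'six'] (min_width=20, slack=1)
Line 5: ['all', 'deep', 'I', 'machine', 'a'] (min_width=20, slack=1)
Total lines: 5

Answer: 5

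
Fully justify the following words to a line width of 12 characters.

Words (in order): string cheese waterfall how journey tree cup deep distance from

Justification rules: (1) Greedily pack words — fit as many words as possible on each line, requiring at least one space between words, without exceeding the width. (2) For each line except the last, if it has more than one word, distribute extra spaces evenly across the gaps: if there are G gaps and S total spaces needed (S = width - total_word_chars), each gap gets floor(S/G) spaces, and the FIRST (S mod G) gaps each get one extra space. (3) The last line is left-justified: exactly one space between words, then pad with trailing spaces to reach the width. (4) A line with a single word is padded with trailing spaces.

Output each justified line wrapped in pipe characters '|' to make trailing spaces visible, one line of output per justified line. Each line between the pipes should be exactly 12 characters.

Answer: |string      |
|cheese      |
|waterfall   |
|how  journey|
|tree     cup|
|deep        |
|distance    |
|from        |

Derivation:
Line 1: ['string'] (min_width=6, slack=6)
Line 2: ['cheese'] (min_width=6, slack=6)
Line 3: ['waterfall'] (min_width=9, slack=3)
Line 4: ['how', 'journey'] (min_width=11, slack=1)
Line 5: ['tree', 'cup'] (min_width=8, slack=4)
Line 6: ['deep'] (min_width=4, slack=8)
Line 7: ['distance'] (min_width=8, slack=4)
Line 8: ['from'] (min_width=4, slack=8)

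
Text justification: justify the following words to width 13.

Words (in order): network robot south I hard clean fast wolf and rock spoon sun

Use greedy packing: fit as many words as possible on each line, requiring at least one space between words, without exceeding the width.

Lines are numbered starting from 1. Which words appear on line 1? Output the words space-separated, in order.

Line 1: ['network', 'robot'] (min_width=13, slack=0)
Line 2: ['south', 'I', 'hard'] (min_width=12, slack=1)
Line 3: ['clean', 'fast'] (min_width=10, slack=3)
Line 4: ['wolf', 'and', 'rock'] (min_width=13, slack=0)
Line 5: ['spoon', 'sun'] (min_width=9, slack=4)

Answer: network robot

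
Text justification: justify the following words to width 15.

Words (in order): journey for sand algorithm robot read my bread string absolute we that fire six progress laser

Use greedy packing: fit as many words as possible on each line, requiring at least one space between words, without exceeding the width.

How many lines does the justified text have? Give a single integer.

Answer: 7

Derivation:
Line 1: ['journey', 'for'] (min_width=11, slack=4)
Line 2: ['sand', 'algorithm'] (min_width=14, slack=1)
Line 3: ['robot', 'read', 'my'] (min_width=13, slack=2)
Line 4: ['bread', 'string'] (min_width=12, slack=3)
Line 5: ['absolute', 'we'] (min_width=11, slack=4)
Line 6: ['that', 'fire', 'six'] (min_width=13, slack=2)
Line 7: ['progress', 'laser'] (min_width=14, slack=1)
Total lines: 7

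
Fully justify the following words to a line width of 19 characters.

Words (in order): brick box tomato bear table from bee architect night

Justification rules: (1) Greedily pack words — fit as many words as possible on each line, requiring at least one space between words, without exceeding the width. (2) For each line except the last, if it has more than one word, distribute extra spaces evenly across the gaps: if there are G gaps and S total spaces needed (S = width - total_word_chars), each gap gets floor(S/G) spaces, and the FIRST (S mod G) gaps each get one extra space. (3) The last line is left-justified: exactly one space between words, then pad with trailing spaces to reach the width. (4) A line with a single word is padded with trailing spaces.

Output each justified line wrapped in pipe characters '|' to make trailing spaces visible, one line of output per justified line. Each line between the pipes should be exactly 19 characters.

Line 1: ['brick', 'box', 'tomato'] (min_width=16, slack=3)
Line 2: ['bear', 'table', 'from', 'bee'] (min_width=19, slack=0)
Line 3: ['architect', 'night'] (min_width=15, slack=4)

Answer: |brick   box  tomato|
|bear table from bee|
|architect night    |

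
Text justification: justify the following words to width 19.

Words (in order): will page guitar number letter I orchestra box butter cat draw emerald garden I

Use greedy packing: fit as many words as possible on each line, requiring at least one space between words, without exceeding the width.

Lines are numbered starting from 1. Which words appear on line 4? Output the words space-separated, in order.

Line 1: ['will', 'page', 'guitar'] (min_width=16, slack=3)
Line 2: ['number', 'letter', 'I'] (min_width=15, slack=4)
Line 3: ['orchestra', 'box'] (min_width=13, slack=6)
Line 4: ['butter', 'cat', 'draw'] (min_width=15, slack=4)
Line 5: ['emerald', 'garden', 'I'] (min_width=16, slack=3)

Answer: butter cat draw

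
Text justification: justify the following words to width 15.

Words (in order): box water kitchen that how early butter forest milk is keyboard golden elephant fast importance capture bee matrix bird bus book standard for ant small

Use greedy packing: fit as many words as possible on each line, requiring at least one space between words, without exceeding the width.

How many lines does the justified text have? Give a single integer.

Answer: 12

Derivation:
Line 1: ['box', 'water'] (min_width=9, slack=6)
Line 2: ['kitchen', 'that'] (min_width=12, slack=3)
Line 3: ['how', 'early'] (min_width=9, slack=6)
Line 4: ['butter', 'forest'] (min_width=13, slack=2)
Line 5: ['milk', 'is'] (min_width=7, slack=8)
Line 6: ['keyboard', 'golden'] (min_width=15, slack=0)
Line 7: ['elephant', 'fast'] (min_width=13, slack=2)
Line 8: ['importance'] (min_width=10, slack=5)
Line 9: ['capture', 'bee'] (min_width=11, slack=4)
Line 10: ['matrix', 'bird', 'bus'] (min_width=15, slack=0)
Line 11: ['book', 'standard'] (min_width=13, slack=2)
Line 12: ['for', 'ant', 'small'] (min_width=13, slack=2)
Total lines: 12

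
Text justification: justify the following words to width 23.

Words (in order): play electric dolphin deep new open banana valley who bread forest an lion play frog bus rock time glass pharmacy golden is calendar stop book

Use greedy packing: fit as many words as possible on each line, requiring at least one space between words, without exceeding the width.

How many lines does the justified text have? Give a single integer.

Line 1: ['play', 'electric', 'dolphin'] (min_width=21, slack=2)
Line 2: ['deep', 'new', 'open', 'banana'] (min_width=20, slack=3)
Line 3: ['valley', 'who', 'bread', 'forest'] (min_width=23, slack=0)
Line 4: ['an', 'lion', 'play', 'frog', 'bus'] (min_width=21, slack=2)
Line 5: ['rock', 'time', 'glass'] (min_width=15, slack=8)
Line 6: ['pharmacy', 'golden', 'is'] (min_width=18, slack=5)
Line 7: ['calendar', 'stop', 'book'] (min_width=18, slack=5)
Total lines: 7

Answer: 7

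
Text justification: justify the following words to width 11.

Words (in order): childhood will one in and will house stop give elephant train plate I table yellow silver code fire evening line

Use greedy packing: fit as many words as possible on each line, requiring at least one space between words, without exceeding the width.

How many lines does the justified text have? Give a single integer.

Answer: 13

Derivation:
Line 1: ['childhood'] (min_width=9, slack=2)
Line 2: ['will', 'one', 'in'] (min_width=11, slack=0)
Line 3: ['and', 'will'] (min_width=8, slack=3)
Line 4: ['house', 'stop'] (min_width=10, slack=1)
Line 5: ['give'] (min_width=4, slack=7)
Line 6: ['elephant'] (min_width=8, slack=3)
Line 7: ['train', 'plate'] (min_width=11, slack=0)
Line 8: ['I', 'table'] (min_width=7, slack=4)
Line 9: ['yellow'] (min_width=6, slack=5)
Line 10: ['silver', 'code'] (min_width=11, slack=0)
Line 11: ['fire'] (min_width=4, slack=7)
Line 12: ['evening'] (min_width=7, slack=4)
Line 13: ['line'] (min_width=4, slack=7)
Total lines: 13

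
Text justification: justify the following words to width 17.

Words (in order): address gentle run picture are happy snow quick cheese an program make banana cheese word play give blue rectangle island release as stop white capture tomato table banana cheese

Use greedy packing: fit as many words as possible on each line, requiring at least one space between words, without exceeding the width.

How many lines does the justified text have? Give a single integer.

Line 1: ['address', 'gentle'] (min_width=14, slack=3)
Line 2: ['run', 'picture', 'are'] (min_width=15, slack=2)
Line 3: ['happy', 'snow', 'quick'] (min_width=16, slack=1)
Line 4: ['cheese', 'an', 'program'] (min_width=17, slack=0)
Line 5: ['make', 'banana'] (min_width=11, slack=6)
Line 6: ['cheese', 'word', 'play'] (min_width=16, slack=1)
Line 7: ['give', 'blue'] (min_width=9, slack=8)
Line 8: ['rectangle', 'island'] (min_width=16, slack=1)
Line 9: ['release', 'as', 'stop'] (min_width=15, slack=2)
Line 10: ['white', 'capture'] (min_width=13, slack=4)
Line 11: ['tomato', 'table'] (min_width=12, slack=5)
Line 12: ['banana', 'cheese'] (min_width=13, slack=4)
Total lines: 12

Answer: 12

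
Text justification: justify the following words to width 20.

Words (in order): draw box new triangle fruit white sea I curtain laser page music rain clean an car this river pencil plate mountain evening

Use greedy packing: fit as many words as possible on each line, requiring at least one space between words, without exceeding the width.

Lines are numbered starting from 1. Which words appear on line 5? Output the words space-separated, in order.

Line 1: ['draw', 'box', 'new'] (min_width=12, slack=8)
Line 2: ['triangle', 'fruit', 'white'] (min_width=20, slack=0)
Line 3: ['sea', 'I', 'curtain', 'laser'] (min_width=19, slack=1)
Line 4: ['page', 'music', 'rain'] (min_width=15, slack=5)
Line 5: ['clean', 'an', 'car', 'this'] (min_width=17, slack=3)
Line 6: ['river', 'pencil', 'plate'] (min_width=18, slack=2)
Line 7: ['mountain', 'evening'] (min_width=16, slack=4)

Answer: clean an car this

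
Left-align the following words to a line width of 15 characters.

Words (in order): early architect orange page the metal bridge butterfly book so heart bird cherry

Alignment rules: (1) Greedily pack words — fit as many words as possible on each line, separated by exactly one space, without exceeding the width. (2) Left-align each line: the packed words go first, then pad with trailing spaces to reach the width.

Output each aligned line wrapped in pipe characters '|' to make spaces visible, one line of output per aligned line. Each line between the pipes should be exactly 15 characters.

Answer: |early architect|
|orange page the|
|metal bridge   |
|butterfly book |
|so heart bird  |
|cherry         |

Derivation:
Line 1: ['early', 'architect'] (min_width=15, slack=0)
Line 2: ['orange', 'page', 'the'] (min_width=15, slack=0)
Line 3: ['metal', 'bridge'] (min_width=12, slack=3)
Line 4: ['butterfly', 'book'] (min_width=14, slack=1)
Line 5: ['so', 'heart', 'bird'] (min_width=13, slack=2)
Line 6: ['cherry'] (min_width=6, slack=9)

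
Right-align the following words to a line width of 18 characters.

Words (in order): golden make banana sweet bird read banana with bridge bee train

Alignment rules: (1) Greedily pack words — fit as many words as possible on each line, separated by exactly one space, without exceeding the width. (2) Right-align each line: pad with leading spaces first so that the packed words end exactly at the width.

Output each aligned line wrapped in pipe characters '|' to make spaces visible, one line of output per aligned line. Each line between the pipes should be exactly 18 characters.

Line 1: ['golden', 'make', 'banana'] (min_width=18, slack=0)
Line 2: ['sweet', 'bird', 'read'] (min_width=15, slack=3)
Line 3: ['banana', 'with', 'bridge'] (min_width=18, slack=0)
Line 4: ['bee', 'train'] (min_width=9, slack=9)

Answer: |golden make banana|
|   sweet bird read|
|banana with bridge|
|         bee train|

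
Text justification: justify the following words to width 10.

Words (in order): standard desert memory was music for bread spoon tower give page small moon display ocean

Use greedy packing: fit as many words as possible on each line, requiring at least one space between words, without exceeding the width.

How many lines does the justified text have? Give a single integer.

Line 1: ['standard'] (min_width=8, slack=2)
Line 2: ['desert'] (min_width=6, slack=4)
Line 3: ['memory', 'was'] (min_width=10, slack=0)
Line 4: ['music', 'for'] (min_width=9, slack=1)
Line 5: ['bread'] (min_width=5, slack=5)
Line 6: ['spoon'] (min_width=5, slack=5)
Line 7: ['tower', 'give'] (min_width=10, slack=0)
Line 8: ['page', 'small'] (min_width=10, slack=0)
Line 9: ['moon'] (min_width=4, slack=6)
Line 10: ['display'] (min_width=7, slack=3)
Line 11: ['ocean'] (min_width=5, slack=5)
Total lines: 11

Answer: 11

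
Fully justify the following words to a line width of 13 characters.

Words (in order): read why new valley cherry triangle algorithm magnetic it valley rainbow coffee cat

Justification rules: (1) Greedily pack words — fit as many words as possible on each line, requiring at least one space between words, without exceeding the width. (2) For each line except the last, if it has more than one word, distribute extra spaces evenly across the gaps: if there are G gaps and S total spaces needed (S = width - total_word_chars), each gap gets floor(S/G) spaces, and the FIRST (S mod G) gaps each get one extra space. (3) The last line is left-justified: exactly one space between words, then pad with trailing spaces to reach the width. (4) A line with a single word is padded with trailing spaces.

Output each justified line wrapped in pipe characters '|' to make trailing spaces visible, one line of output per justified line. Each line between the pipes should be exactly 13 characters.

Line 1: ['read', 'why', 'new'] (min_width=12, slack=1)
Line 2: ['valley', 'cherry'] (min_width=13, slack=0)
Line 3: ['triangle'] (min_width=8, slack=5)
Line 4: ['algorithm'] (min_width=9, slack=4)
Line 5: ['magnetic', 'it'] (min_width=11, slack=2)
Line 6: ['valley'] (min_width=6, slack=7)
Line 7: ['rainbow'] (min_width=7, slack=6)
Line 8: ['coffee', 'cat'] (min_width=10, slack=3)

Answer: |read  why new|
|valley cherry|
|triangle     |
|algorithm    |
|magnetic   it|
|valley       |
|rainbow      |
|coffee cat   |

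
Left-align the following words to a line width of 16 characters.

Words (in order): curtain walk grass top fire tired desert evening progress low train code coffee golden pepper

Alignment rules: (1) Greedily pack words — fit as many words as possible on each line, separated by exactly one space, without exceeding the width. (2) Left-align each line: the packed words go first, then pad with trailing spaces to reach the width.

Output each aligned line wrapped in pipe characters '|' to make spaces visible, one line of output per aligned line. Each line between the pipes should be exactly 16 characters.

Answer: |curtain walk    |
|grass top fire  |
|tired desert    |
|evening progress|
|low train code  |
|coffee golden   |
|pepper          |

Derivation:
Line 1: ['curtain', 'walk'] (min_width=12, slack=4)
Line 2: ['grass', 'top', 'fire'] (min_width=14, slack=2)
Line 3: ['tired', 'desert'] (min_width=12, slack=4)
Line 4: ['evening', 'progress'] (min_width=16, slack=0)
Line 5: ['low', 'train', 'code'] (min_width=14, slack=2)
Line 6: ['coffee', 'golden'] (min_width=13, slack=3)
Line 7: ['pepper'] (min_width=6, slack=10)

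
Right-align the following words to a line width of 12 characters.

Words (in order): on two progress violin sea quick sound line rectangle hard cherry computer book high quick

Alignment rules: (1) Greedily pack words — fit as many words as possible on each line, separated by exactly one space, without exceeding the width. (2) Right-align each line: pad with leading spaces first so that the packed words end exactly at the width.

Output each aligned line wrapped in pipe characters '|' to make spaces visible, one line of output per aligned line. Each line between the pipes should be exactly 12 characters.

Line 1: ['on', 'two'] (min_width=6, slack=6)
Line 2: ['progress'] (min_width=8, slack=4)
Line 3: ['violin', 'sea'] (min_width=10, slack=2)
Line 4: ['quick', 'sound'] (min_width=11, slack=1)
Line 5: ['line'] (min_width=4, slack=8)
Line 6: ['rectangle'] (min_width=9, slack=3)
Line 7: ['hard', 'cherry'] (min_width=11, slack=1)
Line 8: ['computer'] (min_width=8, slack=4)
Line 9: ['book', 'high'] (min_width=9, slack=3)
Line 10: ['quick'] (min_width=5, slack=7)

Answer: |      on two|
|    progress|
|  violin sea|
| quick sound|
|        line|
|   rectangle|
| hard cherry|
|    computer|
|   book high|
|       quick|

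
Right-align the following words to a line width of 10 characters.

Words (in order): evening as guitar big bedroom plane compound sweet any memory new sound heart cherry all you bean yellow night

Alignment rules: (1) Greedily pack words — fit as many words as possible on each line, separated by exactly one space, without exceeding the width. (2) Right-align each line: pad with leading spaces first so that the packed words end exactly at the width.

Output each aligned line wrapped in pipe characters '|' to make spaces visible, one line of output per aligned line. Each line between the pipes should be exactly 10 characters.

Line 1: ['evening', 'as'] (min_width=10, slack=0)
Line 2: ['guitar', 'big'] (min_width=10, slack=0)
Line 3: ['bedroom'] (min_width=7, slack=3)
Line 4: ['plane'] (min_width=5, slack=5)
Line 5: ['compound'] (min_width=8, slack=2)
Line 6: ['sweet', 'any'] (min_width=9, slack=1)
Line 7: ['memory', 'new'] (min_width=10, slack=0)
Line 8: ['sound'] (min_width=5, slack=5)
Line 9: ['heart'] (min_width=5, slack=5)
Line 10: ['cherry', 'all'] (min_width=10, slack=0)
Line 11: ['you', 'bean'] (min_width=8, slack=2)
Line 12: ['yellow'] (min_width=6, slack=4)
Line 13: ['night'] (min_width=5, slack=5)

Answer: |evening as|
|guitar big|
|   bedroom|
|     plane|
|  compound|
| sweet any|
|memory new|
|     sound|
|     heart|
|cherry all|
|  you bean|
|    yellow|
|     night|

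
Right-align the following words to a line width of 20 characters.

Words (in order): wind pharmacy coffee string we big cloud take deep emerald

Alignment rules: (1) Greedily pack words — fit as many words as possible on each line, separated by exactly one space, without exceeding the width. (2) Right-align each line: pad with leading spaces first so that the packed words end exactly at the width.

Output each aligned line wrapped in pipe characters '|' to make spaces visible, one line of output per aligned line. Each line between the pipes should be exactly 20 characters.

Line 1: ['wind', 'pharmacy', 'coffee'] (min_width=20, slack=0)
Line 2: ['string', 'we', 'big', 'cloud'] (min_width=19, slack=1)
Line 3: ['take', 'deep', 'emerald'] (min_width=17, slack=3)

Answer: |wind pharmacy coffee|
| string we big cloud|
|   take deep emerald|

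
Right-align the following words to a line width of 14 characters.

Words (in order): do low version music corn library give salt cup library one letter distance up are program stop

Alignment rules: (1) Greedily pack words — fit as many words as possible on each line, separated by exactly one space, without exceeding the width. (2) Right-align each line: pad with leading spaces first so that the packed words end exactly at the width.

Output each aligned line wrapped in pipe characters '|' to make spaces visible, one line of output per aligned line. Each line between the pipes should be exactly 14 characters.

Answer: |do low version|
|    music corn|
|  library give|
|      salt cup|
|   library one|
|        letter|
|   distance up|
|   are program|
|          stop|

Derivation:
Line 1: ['do', 'low', 'version'] (min_width=14, slack=0)
Line 2: ['music', 'corn'] (min_width=10, slack=4)
Line 3: ['library', 'give'] (min_width=12, slack=2)
Line 4: ['salt', 'cup'] (min_width=8, slack=6)
Line 5: ['library', 'one'] (min_width=11, slack=3)
Line 6: ['letter'] (min_width=6, slack=8)
Line 7: ['distance', 'up'] (min_width=11, slack=3)
Line 8: ['are', 'program'] (min_width=11, slack=3)
Line 9: ['stop'] (min_width=4, slack=10)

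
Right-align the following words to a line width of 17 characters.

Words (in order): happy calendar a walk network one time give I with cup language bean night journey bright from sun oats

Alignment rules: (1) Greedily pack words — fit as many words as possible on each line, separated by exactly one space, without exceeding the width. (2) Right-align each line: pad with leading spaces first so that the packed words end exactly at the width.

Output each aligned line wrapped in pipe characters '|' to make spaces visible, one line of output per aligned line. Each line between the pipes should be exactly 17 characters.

Line 1: ['happy', 'calendar', 'a'] (min_width=16, slack=1)
Line 2: ['walk', 'network', 'one'] (min_width=16, slack=1)
Line 3: ['time', 'give', 'I', 'with'] (min_width=16, slack=1)
Line 4: ['cup', 'language', 'bean'] (min_width=17, slack=0)
Line 5: ['night', 'journey'] (min_width=13, slack=4)
Line 6: ['bright', 'from', 'sun'] (min_width=15, slack=2)
Line 7: ['oats'] (min_width=4, slack=13)

Answer: | happy calendar a|
| walk network one|
| time give I with|
|cup language bean|
|    night journey|
|  bright from sun|
|             oats|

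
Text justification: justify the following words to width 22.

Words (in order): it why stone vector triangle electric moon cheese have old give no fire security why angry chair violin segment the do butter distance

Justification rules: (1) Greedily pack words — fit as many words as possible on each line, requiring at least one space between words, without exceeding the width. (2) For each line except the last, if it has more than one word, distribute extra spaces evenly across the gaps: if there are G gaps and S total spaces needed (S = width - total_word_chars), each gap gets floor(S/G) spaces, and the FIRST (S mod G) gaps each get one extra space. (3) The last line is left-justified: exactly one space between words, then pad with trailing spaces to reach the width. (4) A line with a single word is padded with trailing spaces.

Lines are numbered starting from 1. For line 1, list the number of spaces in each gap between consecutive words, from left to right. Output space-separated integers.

Answer: 2 2 2

Derivation:
Line 1: ['it', 'why', 'stone', 'vector'] (min_width=19, slack=3)
Line 2: ['triangle', 'electric', 'moon'] (min_width=22, slack=0)
Line 3: ['cheese', 'have', 'old', 'give'] (min_width=20, slack=2)
Line 4: ['no', 'fire', 'security', 'why'] (min_width=20, slack=2)
Line 5: ['angry', 'chair', 'violin'] (min_width=18, slack=4)
Line 6: ['segment', 'the', 'do', 'butter'] (min_width=21, slack=1)
Line 7: ['distance'] (min_width=8, slack=14)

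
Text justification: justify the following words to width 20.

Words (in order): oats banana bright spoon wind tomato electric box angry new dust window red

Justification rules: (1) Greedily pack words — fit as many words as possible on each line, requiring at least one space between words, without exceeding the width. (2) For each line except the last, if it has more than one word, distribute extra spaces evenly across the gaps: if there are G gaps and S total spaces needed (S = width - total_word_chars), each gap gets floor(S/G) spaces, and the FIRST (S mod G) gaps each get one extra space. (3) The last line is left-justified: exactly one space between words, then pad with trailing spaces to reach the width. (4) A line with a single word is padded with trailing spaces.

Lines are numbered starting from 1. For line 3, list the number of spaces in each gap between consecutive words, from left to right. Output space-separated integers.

Line 1: ['oats', 'banana', 'bright'] (min_width=18, slack=2)
Line 2: ['spoon', 'wind', 'tomato'] (min_width=17, slack=3)
Line 3: ['electric', 'box', 'angry'] (min_width=18, slack=2)
Line 4: ['new', 'dust', 'window', 'red'] (min_width=19, slack=1)

Answer: 2 2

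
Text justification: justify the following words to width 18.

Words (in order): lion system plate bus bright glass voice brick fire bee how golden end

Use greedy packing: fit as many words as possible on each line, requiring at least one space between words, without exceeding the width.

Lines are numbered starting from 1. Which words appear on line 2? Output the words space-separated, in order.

Answer: bus bright glass

Derivation:
Line 1: ['lion', 'system', 'plate'] (min_width=17, slack=1)
Line 2: ['bus', 'bright', 'glass'] (min_width=16, slack=2)
Line 3: ['voice', 'brick', 'fire'] (min_width=16, slack=2)
Line 4: ['bee', 'how', 'golden', 'end'] (min_width=18, slack=0)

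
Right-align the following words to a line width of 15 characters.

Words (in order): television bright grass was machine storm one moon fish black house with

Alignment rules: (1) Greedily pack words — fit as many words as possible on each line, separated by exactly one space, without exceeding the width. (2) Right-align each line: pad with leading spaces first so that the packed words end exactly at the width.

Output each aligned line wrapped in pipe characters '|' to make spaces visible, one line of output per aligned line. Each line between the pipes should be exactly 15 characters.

Line 1: ['television'] (min_width=10, slack=5)
Line 2: ['bright', 'grass'] (min_width=12, slack=3)
Line 3: ['was', 'machine'] (min_width=11, slack=4)
Line 4: ['storm', 'one', 'moon'] (min_width=14, slack=1)
Line 5: ['fish', 'black'] (min_width=10, slack=5)
Line 6: ['house', 'with'] (min_width=10, slack=5)

Answer: |     television|
|   bright grass|
|    was machine|
| storm one moon|
|     fish black|
|     house with|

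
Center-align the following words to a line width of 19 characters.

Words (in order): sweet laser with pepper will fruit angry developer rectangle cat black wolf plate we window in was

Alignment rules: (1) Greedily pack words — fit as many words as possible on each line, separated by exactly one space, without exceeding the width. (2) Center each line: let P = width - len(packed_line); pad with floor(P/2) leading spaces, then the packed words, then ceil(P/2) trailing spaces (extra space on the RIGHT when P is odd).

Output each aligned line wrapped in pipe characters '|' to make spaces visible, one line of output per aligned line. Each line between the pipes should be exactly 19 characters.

Line 1: ['sweet', 'laser', 'with'] (min_width=16, slack=3)
Line 2: ['pepper', 'will', 'fruit'] (min_width=17, slack=2)
Line 3: ['angry', 'developer'] (min_width=15, slack=4)
Line 4: ['rectangle', 'cat', 'black'] (min_width=19, slack=0)
Line 5: ['wolf', 'plate', 'we'] (min_width=13, slack=6)
Line 6: ['window', 'in', 'was'] (min_width=13, slack=6)

Answer: | sweet laser with  |
| pepper will fruit |
|  angry developer  |
|rectangle cat black|
|   wolf plate we   |
|   window in was   |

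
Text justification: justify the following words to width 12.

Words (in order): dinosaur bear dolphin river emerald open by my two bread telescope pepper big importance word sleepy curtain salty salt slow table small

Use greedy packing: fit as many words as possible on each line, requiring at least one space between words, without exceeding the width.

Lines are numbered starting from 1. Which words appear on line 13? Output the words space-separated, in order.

Answer: slow table

Derivation:
Line 1: ['dinosaur'] (min_width=8, slack=4)
Line 2: ['bear', 'dolphin'] (min_width=12, slack=0)
Line 3: ['river'] (min_width=5, slack=7)
Line 4: ['emerald', 'open'] (min_width=12, slack=0)
Line 5: ['by', 'my', 'two'] (min_width=9, slack=3)
Line 6: ['bread'] (min_width=5, slack=7)
Line 7: ['telescope'] (min_width=9, slack=3)
Line 8: ['pepper', 'big'] (min_width=10, slack=2)
Line 9: ['importance'] (min_width=10, slack=2)
Line 10: ['word', 'sleepy'] (min_width=11, slack=1)
Line 11: ['curtain'] (min_width=7, slack=5)
Line 12: ['salty', 'salt'] (min_width=10, slack=2)
Line 13: ['slow', 'table'] (min_width=10, slack=2)
Line 14: ['small'] (min_width=5, slack=7)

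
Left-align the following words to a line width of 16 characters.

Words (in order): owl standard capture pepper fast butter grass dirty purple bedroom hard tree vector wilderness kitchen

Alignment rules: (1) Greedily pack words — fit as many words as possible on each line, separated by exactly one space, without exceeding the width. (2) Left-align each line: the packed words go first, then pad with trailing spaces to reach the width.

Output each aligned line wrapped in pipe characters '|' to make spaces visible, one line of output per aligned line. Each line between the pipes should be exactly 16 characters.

Answer: |owl standard    |
|capture pepper  |
|fast butter     |
|grass dirty     |
|purple bedroom  |
|hard tree vector|
|wilderness      |
|kitchen         |

Derivation:
Line 1: ['owl', 'standard'] (min_width=12, slack=4)
Line 2: ['capture', 'pepper'] (min_width=14, slack=2)
Line 3: ['fast', 'butter'] (min_width=11, slack=5)
Line 4: ['grass', 'dirty'] (min_width=11, slack=5)
Line 5: ['purple', 'bedroom'] (min_width=14, slack=2)
Line 6: ['hard', 'tree', 'vector'] (min_width=16, slack=0)
Line 7: ['wilderness'] (min_width=10, slack=6)
Line 8: ['kitchen'] (min_width=7, slack=9)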